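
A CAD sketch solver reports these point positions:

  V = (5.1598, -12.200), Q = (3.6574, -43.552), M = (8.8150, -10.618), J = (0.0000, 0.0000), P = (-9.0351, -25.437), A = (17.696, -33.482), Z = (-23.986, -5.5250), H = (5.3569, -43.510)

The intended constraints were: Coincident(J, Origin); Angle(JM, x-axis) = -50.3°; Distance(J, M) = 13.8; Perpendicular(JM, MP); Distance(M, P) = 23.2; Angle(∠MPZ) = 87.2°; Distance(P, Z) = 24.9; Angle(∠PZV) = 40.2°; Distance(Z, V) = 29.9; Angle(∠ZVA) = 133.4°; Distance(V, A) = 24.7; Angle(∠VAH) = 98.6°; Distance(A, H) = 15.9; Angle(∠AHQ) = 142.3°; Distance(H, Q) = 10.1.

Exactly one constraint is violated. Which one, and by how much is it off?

Distance(H, Q) = 10.1 — off by 8.40.

J = (0.00, 0.00) ✓; JM at -50.30° ✓; |JM| = 13.80 ✓; ∠(JM, MP) = 90.00° ✓; |MP| = 23.20 ✓; ∠MPZ = 87.20° ✓; |PZ| = 24.90 ✓; ∠PZV = 40.20° ✓; |ZV| = 29.90 ✓; ∠ZVA = 133.4° ✓; |VA| = 24.70 ✓; ∠VAH = 98.60° ✓; |AH| = 15.90 ✓; ∠AHQ = 142.3° ✓; |HQ| = 1.700 ✗.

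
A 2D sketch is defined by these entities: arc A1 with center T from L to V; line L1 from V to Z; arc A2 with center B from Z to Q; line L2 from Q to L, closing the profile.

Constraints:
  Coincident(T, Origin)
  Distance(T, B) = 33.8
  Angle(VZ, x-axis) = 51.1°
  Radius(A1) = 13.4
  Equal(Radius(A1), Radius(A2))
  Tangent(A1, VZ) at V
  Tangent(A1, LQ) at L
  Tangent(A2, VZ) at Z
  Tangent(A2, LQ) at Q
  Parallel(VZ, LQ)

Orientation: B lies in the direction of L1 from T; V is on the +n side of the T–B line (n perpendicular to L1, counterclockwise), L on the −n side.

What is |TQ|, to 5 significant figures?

36.359

The slot axis is L1's direction at 51.1°, so u = (cos 51.1°, sin 51.1°) = (0.62796, 0.77824) and n = (−sin 51.1°, cos 51.1°) = (-0.77824, 0.62796). T is at the origin and B lies 33.8 along u from T, so B = 33.8·u = (21.225, 26.305). Tangency of A1 to both parallel lines with radius 13.4 puts V and L at T ± 13.4·n: V = (-10.428, 8.4147), L = (10.428, -8.4147). Equal radii place Z and Q the same way about B: Z = B + 13.4·n = (10.797, 34.719), Q = B − 13.4·n = (31.654, 17.890). Then |TQ| = |Q − T| = 36.359.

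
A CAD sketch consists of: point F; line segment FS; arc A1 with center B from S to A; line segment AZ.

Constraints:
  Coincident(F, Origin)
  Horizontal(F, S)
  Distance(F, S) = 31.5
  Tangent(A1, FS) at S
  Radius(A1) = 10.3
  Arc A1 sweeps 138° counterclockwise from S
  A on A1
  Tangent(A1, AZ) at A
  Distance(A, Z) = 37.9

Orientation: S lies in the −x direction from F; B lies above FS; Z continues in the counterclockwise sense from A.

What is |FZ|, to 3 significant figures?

68.3

F is at the origin; FS is horizontal with |FS| = 31.5 and S on the −x side, so S = (-31.5, 0.00). Tangency of A1 to FS means the radius BS is perpendicular to FS, so B = S + (0, 10.3) = (-31.5, 10.3). On A1, S sits at bearing -90° from B; a 138° counterclockwise sweep puts A at bearing 48°, so A = B + 10.3·(cos 48°, sin 48°) = (-24.6, 18.0). Tangency of A1 to AZ means the radius BA is perpendicular to AZ, so AZ runs along (−sin 48°, cos 48°); with |AZ| = 37.9, Z = (-52.8, 43.3). Then |FZ| = |Z − F| = 68.3.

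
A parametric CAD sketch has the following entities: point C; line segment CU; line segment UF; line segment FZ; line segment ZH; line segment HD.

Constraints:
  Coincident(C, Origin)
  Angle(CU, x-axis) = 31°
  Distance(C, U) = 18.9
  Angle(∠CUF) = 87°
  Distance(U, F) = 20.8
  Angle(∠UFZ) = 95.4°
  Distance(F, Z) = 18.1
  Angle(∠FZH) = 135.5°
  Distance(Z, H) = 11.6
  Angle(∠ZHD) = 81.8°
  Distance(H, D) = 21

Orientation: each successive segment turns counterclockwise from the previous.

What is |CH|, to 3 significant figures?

16.4

C is at the origin; CU runs at 31.0° with length 18.9, so U = (16.2, 9.73). ∠CUF = 87.0° gives UF at 124° from the x-axis; with |UF| = 20.8, F = (4.57, 27.0). ∠UFZ = 95.4° gives FZ at -151° from the x-axis; with |FZ| = 18.1, Z = (-11.3, 18.3). ∠FZH = 135.5° gives ZH at -107° from the x-axis; with |ZH| = 11.6, H = (-14.7, 7.21). Then |CH| = |H − C| = 16.4.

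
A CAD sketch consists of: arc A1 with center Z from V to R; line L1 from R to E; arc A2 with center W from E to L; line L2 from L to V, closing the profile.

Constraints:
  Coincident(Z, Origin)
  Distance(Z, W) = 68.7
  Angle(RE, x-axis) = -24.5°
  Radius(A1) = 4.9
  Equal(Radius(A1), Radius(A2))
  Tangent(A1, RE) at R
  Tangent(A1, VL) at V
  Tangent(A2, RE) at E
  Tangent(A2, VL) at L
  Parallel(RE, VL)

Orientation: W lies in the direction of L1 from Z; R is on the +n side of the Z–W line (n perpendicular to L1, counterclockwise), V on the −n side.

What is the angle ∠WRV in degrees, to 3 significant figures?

85.9°

The slot axis is L1's direction at -24.5°, so u = (cos -24.5°, sin -24.5°) = (0.910, -0.415) and n = (−sin -24.5°, cos -24.5°) = (0.415, 0.910). Z is at the origin and W lies 68.7 along u from Z, so W = 68.7·u = (62.5, -28.5). Tangency of A1 to both parallel lines with radius 4.9 puts R and V at Z ± 4.9·n: R = (2.03, 4.46), V = (-2.03, -4.46). Then cos ∠WRV = RW·RV / (|RW||RV|), giving 85.9°.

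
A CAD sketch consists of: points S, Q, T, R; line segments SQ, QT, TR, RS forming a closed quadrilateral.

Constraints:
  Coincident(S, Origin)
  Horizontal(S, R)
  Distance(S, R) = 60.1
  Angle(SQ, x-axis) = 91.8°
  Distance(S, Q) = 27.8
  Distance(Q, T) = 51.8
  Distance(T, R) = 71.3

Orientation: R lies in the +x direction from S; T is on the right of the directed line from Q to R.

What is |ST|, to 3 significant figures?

24.7

S is at the origin; SR is horizontal with |SR| = 60.1 and R in +x, so R = (60.1, 0). SQ runs at 91.8° with |SQ| = 27.8, so Q = (-0.873, 27.8). T is determined by |QT| = 51.8 and |TR| = 71.3 together: it lies at the intersection of circle(Q, 51.8) and circle(R, 71.3). With |QR| = 67.0, the foot of the radical line on QR is 15.6 from Q and the perpendicular offset is √(51.8² − 15.6²) = 49.4. Taking the right-of-QR solution: T = (-7.17, -23.6).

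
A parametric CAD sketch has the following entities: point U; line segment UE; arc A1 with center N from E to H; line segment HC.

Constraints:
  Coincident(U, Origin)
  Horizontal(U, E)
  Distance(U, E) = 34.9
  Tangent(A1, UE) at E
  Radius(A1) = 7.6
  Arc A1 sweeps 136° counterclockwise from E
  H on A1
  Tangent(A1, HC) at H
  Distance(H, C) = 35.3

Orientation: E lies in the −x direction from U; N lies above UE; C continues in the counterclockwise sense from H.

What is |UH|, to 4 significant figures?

32.37

U is at the origin; UE is horizontal with |UE| = 34.9 and E on the −x side, so E = (-34.90, 0.000). Since A1 is tangent to UE there, NE ⟂ UE, so N = E + (0, 7.6) = (-34.90, 7.600). On A1, E sits at bearing -90° from N; a 136° counterclockwise sweep puts H at bearing 46°, so H = N + 7.6·(cos 46°, sin 46°) = (-29.62, 13.07). Then |UH| = |H − U| = 32.37.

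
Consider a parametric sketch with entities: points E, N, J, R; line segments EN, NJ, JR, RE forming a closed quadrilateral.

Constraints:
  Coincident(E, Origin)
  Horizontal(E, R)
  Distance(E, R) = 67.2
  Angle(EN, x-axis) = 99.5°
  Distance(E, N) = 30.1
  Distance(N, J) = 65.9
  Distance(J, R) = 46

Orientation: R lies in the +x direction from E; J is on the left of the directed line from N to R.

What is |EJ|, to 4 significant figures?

74.42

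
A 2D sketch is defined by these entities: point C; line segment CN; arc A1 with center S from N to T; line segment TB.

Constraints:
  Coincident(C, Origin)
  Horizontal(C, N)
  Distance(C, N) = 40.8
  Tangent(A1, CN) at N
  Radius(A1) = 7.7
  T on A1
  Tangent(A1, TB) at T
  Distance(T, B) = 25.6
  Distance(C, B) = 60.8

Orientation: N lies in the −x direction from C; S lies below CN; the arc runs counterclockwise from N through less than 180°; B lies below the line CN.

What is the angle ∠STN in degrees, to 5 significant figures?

48.547°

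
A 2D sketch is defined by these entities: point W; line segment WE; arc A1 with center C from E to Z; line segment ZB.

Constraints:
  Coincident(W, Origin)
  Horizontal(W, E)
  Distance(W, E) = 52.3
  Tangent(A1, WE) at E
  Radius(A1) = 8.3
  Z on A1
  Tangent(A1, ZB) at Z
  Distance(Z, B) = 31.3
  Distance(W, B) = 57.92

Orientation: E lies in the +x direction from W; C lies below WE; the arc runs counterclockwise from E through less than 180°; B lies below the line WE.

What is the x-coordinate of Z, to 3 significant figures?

44.0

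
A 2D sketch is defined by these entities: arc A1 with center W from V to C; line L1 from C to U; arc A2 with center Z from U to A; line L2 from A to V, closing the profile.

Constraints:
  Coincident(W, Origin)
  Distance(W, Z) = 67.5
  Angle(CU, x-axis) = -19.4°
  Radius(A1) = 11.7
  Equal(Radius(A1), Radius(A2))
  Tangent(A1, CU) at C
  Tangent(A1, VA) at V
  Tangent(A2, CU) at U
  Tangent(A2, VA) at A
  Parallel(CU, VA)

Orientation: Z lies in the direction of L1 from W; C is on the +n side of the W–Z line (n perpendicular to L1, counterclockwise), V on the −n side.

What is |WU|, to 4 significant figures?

68.51

Tangency of A1 to both parallel lines with radius 11.7 puts C and V at W ± 11.7·n: C = (3.886, 11.04), V = (-3.886, -11.04). Equal radii place U and A the same way about Z: U = Z + 11.7·n = (67.55, -11.39), A = Z − 11.7·n = (59.78, -33.46). Then |WU| = |U − W| = 68.51.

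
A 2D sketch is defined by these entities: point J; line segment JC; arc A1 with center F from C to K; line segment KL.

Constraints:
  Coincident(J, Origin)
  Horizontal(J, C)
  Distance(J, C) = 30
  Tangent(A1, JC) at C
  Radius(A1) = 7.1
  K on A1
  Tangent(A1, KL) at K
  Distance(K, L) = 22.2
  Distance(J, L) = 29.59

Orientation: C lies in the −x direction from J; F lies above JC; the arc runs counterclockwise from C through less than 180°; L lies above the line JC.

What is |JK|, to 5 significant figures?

23.813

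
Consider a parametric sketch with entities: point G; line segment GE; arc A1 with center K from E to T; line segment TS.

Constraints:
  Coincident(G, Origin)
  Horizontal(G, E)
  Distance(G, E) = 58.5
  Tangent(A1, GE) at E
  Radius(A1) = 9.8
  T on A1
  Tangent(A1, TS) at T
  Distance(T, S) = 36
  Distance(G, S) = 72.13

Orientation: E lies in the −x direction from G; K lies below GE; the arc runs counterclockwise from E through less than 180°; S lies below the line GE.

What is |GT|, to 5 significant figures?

68.948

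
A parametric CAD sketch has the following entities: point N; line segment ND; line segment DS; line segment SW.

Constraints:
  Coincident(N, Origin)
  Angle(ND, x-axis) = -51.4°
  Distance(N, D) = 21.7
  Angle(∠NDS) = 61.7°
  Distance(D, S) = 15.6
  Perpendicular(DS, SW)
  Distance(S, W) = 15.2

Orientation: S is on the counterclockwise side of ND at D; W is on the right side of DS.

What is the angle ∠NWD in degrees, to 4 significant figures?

36.94°

N is at the origin; ND runs at -51.4° with length 21.7, so D = 21.7·(cos -51.4°, sin -51.4°) = (13.54, -16.96). ∠NDS = 61.7°, so DS runs at -51.4° + (180° − 61.7°) = 66.90° from the x-axis; with |DS| = 15.6, S = D + 15.6·(cos 66.90°, sin 66.90°) = (19.66, -2.610). DS ⟂ SW; with |SW| = 15.2 on the right of DS, W = S + 15.2·(0.9198, -0.3923) = (33.64, -8.573). Then cos ∠NWD = WN·WD / (|WN||WD|), giving 36.94°.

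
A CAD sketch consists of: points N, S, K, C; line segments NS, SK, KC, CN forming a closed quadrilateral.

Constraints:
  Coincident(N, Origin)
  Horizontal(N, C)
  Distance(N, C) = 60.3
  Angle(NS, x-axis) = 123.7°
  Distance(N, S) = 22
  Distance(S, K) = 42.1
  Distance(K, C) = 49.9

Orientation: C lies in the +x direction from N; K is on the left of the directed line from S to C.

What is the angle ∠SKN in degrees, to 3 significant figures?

29.3°

Checks: |SK| = 42.10 ✓; |KC| = 49.90 ✓.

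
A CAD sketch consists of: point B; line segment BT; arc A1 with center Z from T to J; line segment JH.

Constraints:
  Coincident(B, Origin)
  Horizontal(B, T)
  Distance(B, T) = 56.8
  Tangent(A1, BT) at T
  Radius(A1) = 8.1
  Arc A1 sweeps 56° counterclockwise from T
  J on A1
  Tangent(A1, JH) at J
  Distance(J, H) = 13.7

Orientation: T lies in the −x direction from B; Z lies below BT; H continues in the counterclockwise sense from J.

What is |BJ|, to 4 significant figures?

63.62

Tangency of A1 to BT means the radius ZT is perpendicular to BT, so Z = T + (0, -8.1) = (-56.80, -8.100). On A1, T sits at bearing 90° from Z; a 56° counterclockwise sweep puts J at bearing 146°, so J = Z + 8.1·(cos 146°, sin 146°) = (-63.52, -3.571). Then |BJ| = |J − B| = 63.62.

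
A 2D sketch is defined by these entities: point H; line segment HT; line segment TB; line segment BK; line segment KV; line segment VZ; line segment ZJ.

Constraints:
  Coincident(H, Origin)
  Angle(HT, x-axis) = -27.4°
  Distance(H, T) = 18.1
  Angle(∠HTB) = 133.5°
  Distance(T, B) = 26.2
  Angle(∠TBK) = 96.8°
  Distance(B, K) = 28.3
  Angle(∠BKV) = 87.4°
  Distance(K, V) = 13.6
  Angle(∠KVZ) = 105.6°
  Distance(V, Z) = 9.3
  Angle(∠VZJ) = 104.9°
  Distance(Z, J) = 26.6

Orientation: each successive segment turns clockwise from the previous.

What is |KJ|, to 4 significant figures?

23.47

∠KVZ = 105.6° gives VZ at 35.90° from the x-axis; with |VZ| = 9.3, Z = (0.08062, -26.31). ∠VZJ = 104.9° gives ZJ at -39.20° from the x-axis; with |ZJ| = 26.6, J = (20.69, -43.12). Then |KJ| = |J − K| = 23.47.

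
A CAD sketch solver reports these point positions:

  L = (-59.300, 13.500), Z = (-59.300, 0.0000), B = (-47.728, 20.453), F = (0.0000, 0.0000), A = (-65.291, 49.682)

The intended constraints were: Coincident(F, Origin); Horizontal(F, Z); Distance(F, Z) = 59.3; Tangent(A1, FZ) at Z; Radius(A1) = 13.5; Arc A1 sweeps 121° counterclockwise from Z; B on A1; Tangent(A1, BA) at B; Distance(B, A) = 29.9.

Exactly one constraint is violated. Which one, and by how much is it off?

Distance(B, A) = 29.9 — off by 4.20.

F = (0.00, 0.00) ✓; F.y = 0.00, Z.y = 0.00 ✓; |FZ| = 59.30 ✓; ∠(LZ, ZF) = 90.00° ✓; |LZ| = 13.50 ✓; bearing(L→B) − bearing(L→Z) = 121.0° ✓; |LB| = 13.50 ✓; ∠(LB, BA) = 90.00° ✓; |BA| = 34.10 ✗.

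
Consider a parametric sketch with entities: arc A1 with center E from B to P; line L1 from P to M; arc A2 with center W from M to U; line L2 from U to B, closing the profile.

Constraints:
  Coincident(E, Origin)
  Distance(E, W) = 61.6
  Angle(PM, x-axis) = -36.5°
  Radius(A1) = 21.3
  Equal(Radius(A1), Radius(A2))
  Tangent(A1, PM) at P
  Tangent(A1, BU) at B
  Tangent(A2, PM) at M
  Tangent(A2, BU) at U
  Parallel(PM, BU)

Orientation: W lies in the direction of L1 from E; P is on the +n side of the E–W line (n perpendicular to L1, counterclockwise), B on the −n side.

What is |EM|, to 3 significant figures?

65.2

Tangency of A1 to both parallel lines with radius 21.3 puts P and B at E ± 21.3·n: P = (12.7, 17.1), B = (-12.7, -17.1). Equal radii place M and U the same way about W: M = W + 21.3·n = (62.2, -19.5), U = W − 21.3·n = (36.8, -53.8). Then |EM| = |M − E| = 65.2.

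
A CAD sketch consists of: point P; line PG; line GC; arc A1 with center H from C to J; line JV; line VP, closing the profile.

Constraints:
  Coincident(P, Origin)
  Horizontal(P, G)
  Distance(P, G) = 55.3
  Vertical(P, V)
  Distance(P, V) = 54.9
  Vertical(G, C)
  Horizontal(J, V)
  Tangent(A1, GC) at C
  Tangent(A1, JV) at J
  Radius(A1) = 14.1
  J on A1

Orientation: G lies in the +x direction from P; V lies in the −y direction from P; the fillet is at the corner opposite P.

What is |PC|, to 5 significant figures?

68.722

The virtual corner opposite P is at (55.300, -54.900). Since A1 is tangent to GC there, HC ⟂ GC and tangency of A1 to JV means the radius HJ is perpendicular to JV, with radius 14.1, so the center H sits 14.1 in from both sides at H = (41.200, -40.800). That places the tangent points at C = (55.300, -40.800) on GC and J = (41.200, -54.900) on JV. Then |PC| = |C − P| = 68.722.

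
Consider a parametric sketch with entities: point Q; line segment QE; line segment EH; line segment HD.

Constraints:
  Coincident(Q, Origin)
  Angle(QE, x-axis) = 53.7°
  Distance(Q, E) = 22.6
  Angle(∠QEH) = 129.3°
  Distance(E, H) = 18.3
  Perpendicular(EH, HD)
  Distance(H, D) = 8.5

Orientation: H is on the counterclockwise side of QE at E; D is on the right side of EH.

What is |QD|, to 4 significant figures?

41.70

Q is at the origin; QE runs at 53.7° with length 22.6, so E = 22.6·(cos 53.7°, sin 53.7°) = (13.38, 18.21). ∠QEH = 129.3°, so EH runs at 53.7° + (180° − 129.3°) = 104.4° from the x-axis; with |EH| = 18.3, H = E + 18.3·(cos 104.4°, sin 104.4°) = (8.828, 35.94). The perpendicularity gives HD at right angles to EH; with |HD| = 8.5 on the right of EH, D = H + 8.5·(0.9686, 0.2487) = (17.06, 38.05). Then |QD| = |D − Q| = 41.70.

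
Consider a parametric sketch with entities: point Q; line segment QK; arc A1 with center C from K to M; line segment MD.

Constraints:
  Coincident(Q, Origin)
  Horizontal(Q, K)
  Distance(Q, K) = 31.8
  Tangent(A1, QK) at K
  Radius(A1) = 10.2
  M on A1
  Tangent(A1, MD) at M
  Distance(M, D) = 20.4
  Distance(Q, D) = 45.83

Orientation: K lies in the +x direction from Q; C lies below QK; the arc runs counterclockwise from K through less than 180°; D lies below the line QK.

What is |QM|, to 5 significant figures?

27.056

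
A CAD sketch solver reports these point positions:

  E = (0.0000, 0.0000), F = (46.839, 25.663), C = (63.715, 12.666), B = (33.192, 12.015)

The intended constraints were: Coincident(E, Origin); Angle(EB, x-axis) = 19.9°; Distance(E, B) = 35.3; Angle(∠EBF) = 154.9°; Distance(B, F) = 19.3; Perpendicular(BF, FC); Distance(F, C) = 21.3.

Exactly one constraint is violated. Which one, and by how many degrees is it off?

Perpendicular(BF, FC) — off by 7.40°.

E = (0.00, 0.00) ✓; EB at 19.90° ✓; |EB| = 35.30 ✓; ∠EBF = 154.9° ✓; |BF| = 19.30 ✓; ∠(BF, FC) = 82.60° ✗; |FC| = 21.30 ✓.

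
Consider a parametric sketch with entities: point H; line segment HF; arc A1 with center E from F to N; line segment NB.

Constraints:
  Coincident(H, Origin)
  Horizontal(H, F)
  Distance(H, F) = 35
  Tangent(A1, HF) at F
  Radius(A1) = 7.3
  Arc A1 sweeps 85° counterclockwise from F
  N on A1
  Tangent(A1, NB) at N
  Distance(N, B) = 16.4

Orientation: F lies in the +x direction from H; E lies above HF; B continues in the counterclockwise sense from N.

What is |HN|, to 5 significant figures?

42.794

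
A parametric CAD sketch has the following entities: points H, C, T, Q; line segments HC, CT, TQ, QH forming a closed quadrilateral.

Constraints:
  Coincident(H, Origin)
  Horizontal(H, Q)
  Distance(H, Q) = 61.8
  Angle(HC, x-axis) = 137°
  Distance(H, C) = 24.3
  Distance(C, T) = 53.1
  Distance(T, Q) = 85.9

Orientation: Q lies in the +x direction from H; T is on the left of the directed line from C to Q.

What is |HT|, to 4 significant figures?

64.71

H is at the origin; HQ is horizontal with |HQ| = 61.8 and Q in +x, so Q = (61.8, 0). HC runs at 137.0° with |HC| = 24.3, so C = (-17.77, 16.57). T is determined by |CT| = 53.1 and |TQ| = 85.9 together: it lies at the intersection of circle(C, 53.1) and circle(Q, 85.9). With |CQ| = 81.28, the foot of the radical line on CQ is 12.59 from C and the perpendicular offset is √(53.1² − 12.59²) = 51.59. Taking the left-of-CQ solution: T = (5.075, 64.51).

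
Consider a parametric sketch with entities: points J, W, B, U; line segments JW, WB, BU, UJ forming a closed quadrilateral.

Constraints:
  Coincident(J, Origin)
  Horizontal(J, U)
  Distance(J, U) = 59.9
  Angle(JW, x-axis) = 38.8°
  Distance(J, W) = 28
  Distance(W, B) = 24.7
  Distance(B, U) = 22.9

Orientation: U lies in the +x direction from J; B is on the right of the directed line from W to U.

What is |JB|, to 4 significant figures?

37.13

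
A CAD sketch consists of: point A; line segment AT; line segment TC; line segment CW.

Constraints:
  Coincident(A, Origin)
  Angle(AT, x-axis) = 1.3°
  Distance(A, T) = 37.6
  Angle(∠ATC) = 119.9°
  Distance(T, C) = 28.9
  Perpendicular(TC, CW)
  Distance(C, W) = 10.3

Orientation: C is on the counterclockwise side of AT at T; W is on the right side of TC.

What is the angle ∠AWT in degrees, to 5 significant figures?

22.382°

∠ATC = 119.9°, so TC runs at 1.3° + (180° − 119.9°) = 61.400° from the x-axis; with |TC| = 28.9, C = T + 28.9·(cos 61.400°, sin 61.400°) = (51.425, 26.227). TC is perpendicular to CW; with |CW| = 10.3 on the right of TC, W = C + 10.3·(0.87798, -0.47869) = (60.468, 21.296). Then cos ∠AWT = WA·WT / (|WA||WT|), giving 22.382°.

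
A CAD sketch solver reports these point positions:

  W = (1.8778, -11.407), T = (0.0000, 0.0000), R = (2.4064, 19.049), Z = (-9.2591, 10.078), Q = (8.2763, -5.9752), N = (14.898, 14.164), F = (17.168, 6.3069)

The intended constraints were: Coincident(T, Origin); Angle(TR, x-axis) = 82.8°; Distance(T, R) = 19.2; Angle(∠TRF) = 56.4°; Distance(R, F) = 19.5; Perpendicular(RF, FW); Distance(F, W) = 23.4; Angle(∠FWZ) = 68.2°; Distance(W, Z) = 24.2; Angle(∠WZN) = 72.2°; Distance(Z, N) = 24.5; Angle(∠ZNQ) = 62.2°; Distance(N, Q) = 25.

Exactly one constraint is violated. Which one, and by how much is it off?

Distance(N, Q) = 25 — off by 3.80.

T = (0.00, 0.00) ✓; TR at 82.80° ✓; |TR| = 19.20 ✓; ∠TRF = 56.40° ✓; |RF| = 19.50 ✓; ∠(RF, FW) = 90.00° ✓; |FW| = 23.40 ✓; ∠FWZ = 68.20° ✓; |WZ| = 24.20 ✓; ∠WZN = 72.20° ✓; |ZN| = 24.50 ✓; ∠ZNQ = 62.20° ✓; |NQ| = 21.20 ✗.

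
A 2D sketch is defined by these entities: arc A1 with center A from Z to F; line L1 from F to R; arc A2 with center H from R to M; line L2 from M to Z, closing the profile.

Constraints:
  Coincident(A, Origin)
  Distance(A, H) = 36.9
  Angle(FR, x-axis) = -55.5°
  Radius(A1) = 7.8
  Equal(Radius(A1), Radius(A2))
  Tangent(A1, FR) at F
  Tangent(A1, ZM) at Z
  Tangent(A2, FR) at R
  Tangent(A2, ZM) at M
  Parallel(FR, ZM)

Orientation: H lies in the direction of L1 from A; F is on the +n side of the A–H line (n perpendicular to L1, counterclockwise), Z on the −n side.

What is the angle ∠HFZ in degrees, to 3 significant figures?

78.1°

A is at the origin and H lies 36.9 along u from A, so H = 36.9·u = (20.9, -30.4). Tangency of A1 to both parallel lines with radius 7.8 puts F and Z at A ± 7.8·n: F = (6.43, 4.42), Z = (-6.43, -4.42). Then cos ∠HFZ = FH·FZ / (|FH||FZ|), giving 78.1°.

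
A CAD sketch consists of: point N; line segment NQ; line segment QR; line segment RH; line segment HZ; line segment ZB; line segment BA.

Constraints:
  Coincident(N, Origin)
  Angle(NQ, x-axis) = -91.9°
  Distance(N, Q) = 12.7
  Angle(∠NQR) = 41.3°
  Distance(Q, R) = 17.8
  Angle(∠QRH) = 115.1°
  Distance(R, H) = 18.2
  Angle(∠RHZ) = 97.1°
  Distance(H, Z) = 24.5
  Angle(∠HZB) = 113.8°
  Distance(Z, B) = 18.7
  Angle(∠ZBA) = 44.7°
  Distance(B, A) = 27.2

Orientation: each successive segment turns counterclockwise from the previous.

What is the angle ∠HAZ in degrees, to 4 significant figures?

111.4°

∠HZB = 113.8° gives ZB at -99.20° from the x-axis; with |ZB| = 18.7, B = (-21.66, -7.442). ∠ZBA = 44.7° gives BA at 36.10° from the x-axis; with |BA| = 27.2, A = (0.3131, 8.584). Then cos ∠HAZ = AH·AZ / (|AH||AZ|), giving 111.4°.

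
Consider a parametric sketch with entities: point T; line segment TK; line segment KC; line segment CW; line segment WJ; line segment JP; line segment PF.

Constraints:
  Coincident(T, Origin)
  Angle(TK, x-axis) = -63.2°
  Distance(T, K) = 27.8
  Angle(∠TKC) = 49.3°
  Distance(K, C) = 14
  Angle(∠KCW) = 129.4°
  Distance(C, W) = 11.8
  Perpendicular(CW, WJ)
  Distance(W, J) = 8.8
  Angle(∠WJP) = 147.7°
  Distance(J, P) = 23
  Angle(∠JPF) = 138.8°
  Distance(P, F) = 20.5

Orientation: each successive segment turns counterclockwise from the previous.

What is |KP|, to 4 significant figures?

19.34

The perpendicularity gives WJ at right angles to CW, so WJ runs at -151.9°; with |WJ| = 8.8, J = (4.571, -5.615). ∠WJP = 147.7° gives JP at -119.6° from the x-axis; with |JP| = 23.0, P = (-6.789, -25.61). Then |KP| = |P − K| = 19.34.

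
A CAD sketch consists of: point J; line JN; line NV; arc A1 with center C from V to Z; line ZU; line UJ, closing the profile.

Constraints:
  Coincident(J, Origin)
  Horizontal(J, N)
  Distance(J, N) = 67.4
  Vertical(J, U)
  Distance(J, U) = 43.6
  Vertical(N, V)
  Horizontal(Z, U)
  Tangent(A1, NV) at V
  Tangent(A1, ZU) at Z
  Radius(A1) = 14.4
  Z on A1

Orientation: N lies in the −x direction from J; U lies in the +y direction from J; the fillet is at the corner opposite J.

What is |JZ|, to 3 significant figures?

68.6

J is at the origin; JN is horizontal with |JN| = 67.4 and N on the −x side, so N = (-67.4, 0.00). J and U share the same x with |JU| = 43.6 and U on the +y side, so U = (0.00, 43.6). The virtual corner opposite J is at (-67.4, 43.6). A1 meets NV tangentially, so CV is at right angles to NV and tangency of A1 to ZU means the radius CZ is perpendicular to ZU, with radius 14.4, so the center C sits 14.4 in from both sides at C = (-53.0, 29.2). That places the tangent points at V = (-67.4, 29.2) on NV and Z = (-53.0, 43.6) on ZU. Then |JZ| = |Z − J| = 68.6.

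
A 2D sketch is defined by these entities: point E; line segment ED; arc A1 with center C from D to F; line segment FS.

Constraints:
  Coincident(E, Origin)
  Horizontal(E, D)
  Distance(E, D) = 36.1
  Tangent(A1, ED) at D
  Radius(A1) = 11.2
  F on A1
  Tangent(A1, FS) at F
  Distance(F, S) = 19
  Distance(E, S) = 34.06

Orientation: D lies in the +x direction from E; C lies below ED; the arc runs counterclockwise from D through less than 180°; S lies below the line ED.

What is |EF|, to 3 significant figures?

26.6

E is at the origin; E and D share the same y with |ED| = 36.1 and D on the +x side, so D = (36.1, 0.00). A1 meets ED tangentially, so CD is at right angles to ED, so C = D + (0, -11.2) = (36.1, -11.2). Since CF ⟂ FS (tangency), |CS| = √(11.2² + 19.0²) = 22.1 regardless of where F sits on A1. So S lies on both circle(E, 34.06) and circle(C, 22.1); the below-ED intersection is S = (20.7, -27.0). F is the foot of the tangent from S: F = (25.2, -8.56).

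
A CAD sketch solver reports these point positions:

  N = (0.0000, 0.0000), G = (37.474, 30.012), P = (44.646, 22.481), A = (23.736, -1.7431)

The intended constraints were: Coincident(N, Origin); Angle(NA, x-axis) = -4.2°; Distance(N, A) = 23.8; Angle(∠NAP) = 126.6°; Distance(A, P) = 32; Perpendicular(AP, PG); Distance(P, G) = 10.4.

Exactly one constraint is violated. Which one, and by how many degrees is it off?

Perpendicular(AP, PG) — off by 5.60°.

N = (0.00, 0.00) ✓; NA at -4.200° ✓; |NA| = 23.80 ✓; ∠NAP = 126.6° ✓; |AP| = 32.00 ✓; ∠(AP, PG) = 84.40° ✗; |PG| = 10.40 ✓.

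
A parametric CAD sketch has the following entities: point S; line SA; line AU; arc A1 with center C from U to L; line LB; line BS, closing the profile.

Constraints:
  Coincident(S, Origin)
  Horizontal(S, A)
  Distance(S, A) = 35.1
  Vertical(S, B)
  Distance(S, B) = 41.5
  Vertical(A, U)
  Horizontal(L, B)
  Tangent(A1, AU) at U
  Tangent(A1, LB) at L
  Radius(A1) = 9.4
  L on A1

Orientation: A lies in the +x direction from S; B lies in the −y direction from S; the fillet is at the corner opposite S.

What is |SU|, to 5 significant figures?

47.565

S is at the origin; SA is horizontal with |SA| = 35.1 and A on the +x side, so A = (35.100, 0.0000). SB is vertical with |SB| = 41.5 and B on the −y side, so B = (0.0000, -41.500). The virtual corner opposite S is at (35.100, -41.500). Tangency of A1 to AU means the radius CU is perpendicular to AU and since A1 is tangent to LB there, CL ⟂ LB, with radius 9.4, so the center C sits 9.4 in from both sides at C = (25.700, -32.100). That places the tangent points at U = (35.100, -32.100) on AU and L = (25.700, -41.500) on LB. Then |SU| = |U − S| = 47.565.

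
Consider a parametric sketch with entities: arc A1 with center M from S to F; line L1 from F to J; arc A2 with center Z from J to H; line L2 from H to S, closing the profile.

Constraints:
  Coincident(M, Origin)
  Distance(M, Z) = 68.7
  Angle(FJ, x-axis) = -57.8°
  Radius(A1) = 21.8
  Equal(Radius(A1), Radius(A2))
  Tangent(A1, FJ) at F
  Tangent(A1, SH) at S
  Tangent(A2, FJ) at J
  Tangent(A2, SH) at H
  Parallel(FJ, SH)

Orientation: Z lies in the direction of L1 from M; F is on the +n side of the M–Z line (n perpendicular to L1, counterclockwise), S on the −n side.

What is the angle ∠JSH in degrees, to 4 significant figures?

32.40°

Tangency of A1 to both parallel lines with radius 21.8 puts F and S at M ± 21.8·n: F = (18.45, 11.62), S = (-18.45, -11.62). Equal radii place J and H the same way about Z: J = Z + 21.8·n = (55.06, -46.52), H = Z − 21.8·n = (18.16, -69.75). Then cos ∠JSH = SJ·SH / (|SJ||SH|), giving 32.40°.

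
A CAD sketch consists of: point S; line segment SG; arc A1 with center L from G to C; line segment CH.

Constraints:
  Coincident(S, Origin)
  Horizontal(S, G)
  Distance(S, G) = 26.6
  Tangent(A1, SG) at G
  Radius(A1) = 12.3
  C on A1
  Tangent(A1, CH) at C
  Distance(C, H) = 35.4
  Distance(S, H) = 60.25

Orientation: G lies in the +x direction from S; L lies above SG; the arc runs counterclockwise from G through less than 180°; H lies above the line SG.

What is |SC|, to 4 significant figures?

41.12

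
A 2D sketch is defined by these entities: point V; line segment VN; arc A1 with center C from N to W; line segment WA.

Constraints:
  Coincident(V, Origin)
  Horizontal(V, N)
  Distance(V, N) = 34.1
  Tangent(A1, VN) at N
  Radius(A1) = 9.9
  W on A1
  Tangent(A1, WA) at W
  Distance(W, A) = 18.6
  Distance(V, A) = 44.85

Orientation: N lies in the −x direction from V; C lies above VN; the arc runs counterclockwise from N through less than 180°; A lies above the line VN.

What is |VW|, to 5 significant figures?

28.620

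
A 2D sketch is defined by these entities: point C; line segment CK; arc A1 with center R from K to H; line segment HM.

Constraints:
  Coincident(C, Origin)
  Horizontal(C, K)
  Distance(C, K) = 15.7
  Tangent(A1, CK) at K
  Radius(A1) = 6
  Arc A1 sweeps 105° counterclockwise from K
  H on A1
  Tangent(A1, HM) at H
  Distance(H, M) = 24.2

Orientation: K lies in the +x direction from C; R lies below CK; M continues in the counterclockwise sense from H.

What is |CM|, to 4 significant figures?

34.90

C is at the origin; C and K share the same y with |CK| = 15.7 and K on the +x side, so K = (15.70, 0.000). Since A1 is tangent to CK there, RK ⟂ CK, so R = K + (0, -6) = (15.70, -6.000). On A1, K sits at bearing 90° from R; a 105° counterclockwise sweep puts H at bearing 195°, so H = R + 6.0·(cos 195°, sin 195°) = (9.904, -7.553). Since A1 is tangent to HM there, RH ⟂ HM, so HM runs along (−sin 195°, cos 195°); with |HM| = 24.2, M = (16.17, -30.93). Then |CM| = |M − C| = 34.90.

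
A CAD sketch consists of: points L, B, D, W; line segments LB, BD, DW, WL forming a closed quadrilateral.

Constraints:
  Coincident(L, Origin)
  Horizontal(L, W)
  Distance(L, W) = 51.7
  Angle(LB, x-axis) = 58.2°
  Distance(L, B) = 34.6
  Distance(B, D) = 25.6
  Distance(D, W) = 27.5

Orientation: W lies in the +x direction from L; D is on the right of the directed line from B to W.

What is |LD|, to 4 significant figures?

25.02

Checks: |LW| = 51.70 ✓; |LB| = 34.60 ✓; |BD| = 25.60 ✓; |DW| = 27.50 ✓.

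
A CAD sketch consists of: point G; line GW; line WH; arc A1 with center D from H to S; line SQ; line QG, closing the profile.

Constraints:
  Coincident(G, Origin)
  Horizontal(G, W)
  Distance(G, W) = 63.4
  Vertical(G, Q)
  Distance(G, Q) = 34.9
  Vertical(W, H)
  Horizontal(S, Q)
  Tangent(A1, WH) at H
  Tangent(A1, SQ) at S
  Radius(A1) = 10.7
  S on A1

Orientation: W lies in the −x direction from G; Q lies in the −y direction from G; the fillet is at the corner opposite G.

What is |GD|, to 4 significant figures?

57.99

G and Q share the same x with |GQ| = 34.9 and Q on the −y side, so Q = (0.000, -34.90). The virtual corner opposite G is at (-63.40, -34.90). The tangent condition forces DH to be normal to WH and since A1 is tangent to SQ there, DS ⟂ SQ, with radius 10.7, so the center D sits 10.7 in from both sides at D = (-52.70, -24.20). Then |GD| = |D − G| = 57.99.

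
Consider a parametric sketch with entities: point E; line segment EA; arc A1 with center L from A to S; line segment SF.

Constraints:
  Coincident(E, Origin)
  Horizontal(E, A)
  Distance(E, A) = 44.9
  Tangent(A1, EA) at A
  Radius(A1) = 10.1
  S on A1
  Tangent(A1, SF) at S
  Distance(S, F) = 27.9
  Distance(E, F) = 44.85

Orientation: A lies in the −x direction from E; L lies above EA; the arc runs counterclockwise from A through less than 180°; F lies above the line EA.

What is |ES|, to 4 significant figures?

35.93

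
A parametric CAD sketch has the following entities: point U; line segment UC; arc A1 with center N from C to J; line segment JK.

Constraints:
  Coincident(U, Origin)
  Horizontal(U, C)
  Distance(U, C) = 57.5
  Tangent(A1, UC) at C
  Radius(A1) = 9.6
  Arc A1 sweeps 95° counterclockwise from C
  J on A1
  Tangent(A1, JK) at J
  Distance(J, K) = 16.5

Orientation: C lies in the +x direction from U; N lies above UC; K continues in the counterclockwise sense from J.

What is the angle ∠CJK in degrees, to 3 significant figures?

133°

U is at the origin; U and C share the same y with |UC| = 57.5 and C on the +x side, so C = (57.5, 0.00). Tangency of A1 to UC means the radius NC is perpendicular to UC, so N = C + (0, 9.6) = (57.5, 9.60). On A1, C sits at bearing -90° from N; a 95° counterclockwise sweep puts J at bearing 5°, so J = N + 9.6·(cos 5°, sin 5°) = (67.1, 10.4). Since A1 is tangent to JK there, NJ ⟂ JK, so JK runs along (−sin 5°, cos 5°); with |JK| = 16.5, K = (65.6, 26.9). Then cos ∠CJK = JC·JK / (|JC||JK|), giving 133°.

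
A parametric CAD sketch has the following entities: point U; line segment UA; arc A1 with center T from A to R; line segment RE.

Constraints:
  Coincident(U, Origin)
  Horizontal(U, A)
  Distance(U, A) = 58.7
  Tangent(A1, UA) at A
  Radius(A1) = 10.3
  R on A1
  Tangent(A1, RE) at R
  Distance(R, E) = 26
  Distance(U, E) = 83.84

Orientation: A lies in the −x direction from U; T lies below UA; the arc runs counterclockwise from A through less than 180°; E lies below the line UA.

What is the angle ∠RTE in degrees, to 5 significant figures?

68.389°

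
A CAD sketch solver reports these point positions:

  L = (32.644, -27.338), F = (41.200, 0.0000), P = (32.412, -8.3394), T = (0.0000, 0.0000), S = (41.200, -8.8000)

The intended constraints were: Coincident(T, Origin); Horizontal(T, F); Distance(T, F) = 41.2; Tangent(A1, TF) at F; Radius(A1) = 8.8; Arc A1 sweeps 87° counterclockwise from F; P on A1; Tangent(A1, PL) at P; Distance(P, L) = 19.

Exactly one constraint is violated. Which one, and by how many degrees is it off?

Tangent(A1, PL) at P — off by 3.70°.

T = (0.00, 0.00) ✓; T.y = 0.00, F.y = 0.00 ✓; |TF| = 41.20 ✓; ∠(SF, FT) = 90.00° ✓; |SF| = 8.800 ✓; bearing(S→P) − bearing(S→F) = 87.00° ✓; |SP| = 8.800 ✓; ∠(SP, PL) = 86.30° ✗; |PL| = 19.00 ✓.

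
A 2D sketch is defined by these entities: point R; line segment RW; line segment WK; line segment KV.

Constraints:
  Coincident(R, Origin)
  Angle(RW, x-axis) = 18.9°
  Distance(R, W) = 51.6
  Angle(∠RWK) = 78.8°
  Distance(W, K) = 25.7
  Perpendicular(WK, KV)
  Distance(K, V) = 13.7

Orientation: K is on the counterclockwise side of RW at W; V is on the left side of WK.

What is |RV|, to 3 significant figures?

40.1

R is at the origin; RW runs at 18.9° with length 51.6, so W = 51.6·(cos 18.9°, sin 18.9°) = (48.8, 16.7). ∠RWK = 78.8°, so WK runs at 18.9° + (180° − 78.8°) = 120° from the x-axis; with |WK| = 25.7, K = W + 25.7·(cos 120°, sin 120°) = (35.9, 38.9). WK is perpendicular to KV; with |KV| = 13.7 on the left of WK, V = K + 13.7·(-0.865, -0.502) = (24.1, 32.1). Then |RV| = |V − R| = 40.1.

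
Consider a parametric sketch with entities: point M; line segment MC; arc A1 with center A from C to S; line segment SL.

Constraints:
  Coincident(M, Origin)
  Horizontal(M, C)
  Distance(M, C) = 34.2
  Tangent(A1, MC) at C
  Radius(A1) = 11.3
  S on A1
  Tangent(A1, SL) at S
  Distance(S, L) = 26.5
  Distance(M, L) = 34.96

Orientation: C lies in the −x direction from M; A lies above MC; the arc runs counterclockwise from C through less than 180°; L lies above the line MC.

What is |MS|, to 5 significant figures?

24.738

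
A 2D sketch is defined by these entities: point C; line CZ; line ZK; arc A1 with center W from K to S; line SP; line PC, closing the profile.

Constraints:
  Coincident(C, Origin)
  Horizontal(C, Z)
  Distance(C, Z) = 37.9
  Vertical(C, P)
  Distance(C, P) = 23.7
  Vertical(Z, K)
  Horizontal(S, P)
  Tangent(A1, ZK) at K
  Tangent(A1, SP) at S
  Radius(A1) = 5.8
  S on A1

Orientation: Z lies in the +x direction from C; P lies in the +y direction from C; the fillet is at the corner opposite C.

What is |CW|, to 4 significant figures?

36.75

C is at the origin; C and Z share the same y with |CZ| = 37.9 and Z on the +x side, so Z = (37.90, 0.000). CP is vertical with |CP| = 23.7 and P on the +y side, so P = (0.000, 23.70). The virtual corner opposite C is at (37.90, 23.70). Tangency of A1 to ZK means the radius WK is perpendicular to ZK and A1 meets SP tangentially, so WS is at right angles to SP, with radius 5.8, so the center W sits 5.8 in from both sides at W = (32.10, 17.90). Then |CW| = |W − C| = 36.75.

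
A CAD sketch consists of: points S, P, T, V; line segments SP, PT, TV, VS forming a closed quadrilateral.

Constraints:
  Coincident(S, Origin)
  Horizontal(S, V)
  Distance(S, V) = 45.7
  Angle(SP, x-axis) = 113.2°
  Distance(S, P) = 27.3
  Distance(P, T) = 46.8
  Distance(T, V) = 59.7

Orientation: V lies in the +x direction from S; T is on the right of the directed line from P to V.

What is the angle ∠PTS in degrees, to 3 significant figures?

25.6°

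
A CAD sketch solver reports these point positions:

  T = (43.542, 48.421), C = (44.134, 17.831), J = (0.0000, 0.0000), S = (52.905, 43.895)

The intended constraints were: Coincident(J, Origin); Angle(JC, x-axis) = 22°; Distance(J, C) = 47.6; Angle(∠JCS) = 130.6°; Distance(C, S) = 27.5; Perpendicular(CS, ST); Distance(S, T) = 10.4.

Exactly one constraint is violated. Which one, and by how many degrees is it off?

Perpendicular(CS, ST) — off by 7.20°.

J = (0.00, 0.00) ✓; JC at 22.00° ✓; |JC| = 47.60 ✓; ∠JCS = 130.6° ✓; |CS| = 27.50 ✓; ∠(CS, ST) = 82.80° ✗; |ST| = 10.40 ✓.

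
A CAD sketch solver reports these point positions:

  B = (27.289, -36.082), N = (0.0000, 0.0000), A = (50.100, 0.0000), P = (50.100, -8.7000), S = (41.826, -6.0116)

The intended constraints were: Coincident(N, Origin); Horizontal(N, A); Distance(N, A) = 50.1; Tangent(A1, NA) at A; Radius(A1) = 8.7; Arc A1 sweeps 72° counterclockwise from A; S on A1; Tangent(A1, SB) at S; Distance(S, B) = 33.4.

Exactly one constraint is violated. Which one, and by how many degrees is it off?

Tangent(A1, SB) at S — off by 7.80°.

N = (0.00, 0.00) ✓; N.y = 0.00, A.y = 0.00 ✓; |NA| = 50.10 ✓; ∠(PA, AN) = 90.00° ✓; |PA| = 8.700 ✓; bearing(P→S) − bearing(P→A) = 72.00° ✓; |PS| = 8.700 ✓; ∠(PS, SB) = 97.80° ✗; |SB| = 33.40 ✓.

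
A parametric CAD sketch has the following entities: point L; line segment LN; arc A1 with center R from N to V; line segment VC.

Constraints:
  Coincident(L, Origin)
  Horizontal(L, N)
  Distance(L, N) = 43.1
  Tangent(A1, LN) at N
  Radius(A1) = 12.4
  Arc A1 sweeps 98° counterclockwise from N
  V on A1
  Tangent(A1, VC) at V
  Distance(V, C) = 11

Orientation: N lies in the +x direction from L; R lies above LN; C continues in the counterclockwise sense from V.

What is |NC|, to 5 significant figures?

27.230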